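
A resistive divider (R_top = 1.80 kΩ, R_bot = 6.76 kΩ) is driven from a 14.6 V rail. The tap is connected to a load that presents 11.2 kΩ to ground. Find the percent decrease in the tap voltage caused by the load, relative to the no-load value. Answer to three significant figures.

11.3 %

Unloaded V = 14.6 × 6.76/8.560 = 11.530 V.
Loaded: R_bot‖R_L = 4.216 kΩ, giving V = 14.6 × 4.216/6.016 = 10.231 V.
Drop = (11.530 − 10.231) / 11.530 = 11.3 %.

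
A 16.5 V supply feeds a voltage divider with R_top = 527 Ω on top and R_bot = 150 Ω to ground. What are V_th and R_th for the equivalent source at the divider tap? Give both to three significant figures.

V_th = 3.66 V, R_th = 117 Ω

V_th is the open-circuit tap voltage: 16.5 × 150/(527 + 150) = 3.66 V.
With the supply zeroed, R_top and R_bot appear in parallel from the tap: R_th = R_top‖R_bot = (527 × 150)/677.0 = 117 Ω.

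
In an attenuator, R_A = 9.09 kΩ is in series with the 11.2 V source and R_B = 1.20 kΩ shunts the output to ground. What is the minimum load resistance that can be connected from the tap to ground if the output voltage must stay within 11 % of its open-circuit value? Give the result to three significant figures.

R_L(min) ≈ 8.58 kΩ

Output resistance R_th = R_A‖R_B = (9.09 × 1.20)/10.29 = 1.060 kΩ.
The fractional drop is R_th/(R_th + R_L); requiring this ≤ 0.110 gives R_L ≥ R_th(1/0.110 − 1) = 1.060 × 8.091 = 8.58 kΩ.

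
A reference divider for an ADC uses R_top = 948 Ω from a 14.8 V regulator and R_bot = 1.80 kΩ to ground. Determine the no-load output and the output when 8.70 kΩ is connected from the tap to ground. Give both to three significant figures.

Open-circuit: V = 14.8 × 1800/(948 + 1800) = 9.69 V.
With the load, R_bot becomes R_bot‖R_L = 1491 Ω, so V = 14.8 × 1491/2439 = 9.05 V.

Unloaded: 9.69 V; loaded: 9.05 V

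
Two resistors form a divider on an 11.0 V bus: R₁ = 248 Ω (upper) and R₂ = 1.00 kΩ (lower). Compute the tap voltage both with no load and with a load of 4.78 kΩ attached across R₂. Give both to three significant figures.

Open-circuit: V = 11.0 × 1000/(248 + 1000) = 8.81 V.
With the load, R₂ becomes R₂‖R_L = 827.0 Ω, so V = 11.0 × 827.0/1075 = 8.46 V.

Unloaded: 8.81 V; loaded: 8.46 V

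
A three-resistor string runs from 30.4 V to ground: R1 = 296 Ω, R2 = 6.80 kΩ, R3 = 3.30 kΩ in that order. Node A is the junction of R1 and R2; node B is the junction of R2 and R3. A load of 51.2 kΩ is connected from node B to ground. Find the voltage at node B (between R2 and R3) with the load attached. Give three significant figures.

At node B, R3 is in parallel with the load: R3‖R_L = 3100 Ω.
Below node A the resistance is R2 + (R3‖R_L) = 9900 Ω, so V_A = 30.4 × 9900/10200 = 29.52 V.
Then V_B = V_A × (R3‖R_L)/(R2 + R3‖R_L) = 29.52 × 3100/9900 = 9.24 V.

V ≈ 9.24 V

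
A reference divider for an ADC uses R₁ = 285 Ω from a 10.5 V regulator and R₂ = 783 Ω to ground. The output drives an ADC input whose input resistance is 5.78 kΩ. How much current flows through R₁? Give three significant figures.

R₂‖R_L = 689.6 Ω, so the source sees R₁ + R₂‖R_L = 974.6 Ω.
I = 10.5 V / 974.6 Ω = 10.8 mA.

I ≈ 10.8 mA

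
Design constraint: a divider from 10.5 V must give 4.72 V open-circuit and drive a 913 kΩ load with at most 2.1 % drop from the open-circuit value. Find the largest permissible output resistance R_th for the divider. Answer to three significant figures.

R_th ≤ 19.6 kΩ

Loading drop = R_th/(R_th + R_L) ≤ 0.0210, so R_th ≤ R_L · ε/(1−ε) = 913 kΩ × 0.0210/0.9790 = 19.6 kΩ.
(Any R1, R2 with R2/(R1+R2) = 0.450 and R1‖R2 ≤ 19.6 kΩ will meet the spec.)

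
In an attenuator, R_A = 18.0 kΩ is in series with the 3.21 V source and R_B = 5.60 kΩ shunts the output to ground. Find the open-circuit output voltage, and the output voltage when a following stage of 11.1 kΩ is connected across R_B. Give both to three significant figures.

Open-circuit: V = 3.21 × 5.60/(18.0 + 5.60) = 0.762 V.
With the load, R_B becomes R_B‖R_L = 3.722 kΩ, so V = 3.21 × 3.722/21.72 = 0.550 V.

Unloaded: 0.762 V; loaded: 0.550 V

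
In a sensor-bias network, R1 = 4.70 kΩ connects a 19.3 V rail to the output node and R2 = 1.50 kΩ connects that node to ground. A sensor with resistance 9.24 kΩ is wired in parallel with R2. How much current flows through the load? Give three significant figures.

R2‖R_L = 1.291 kΩ; V_out = 19.3 × 1.291/5.991 = 4.158 V.
I_L = V_out / R_L = 4.158 / 9.24 kΩ = 0.450 mA.

I_L ≈ 0.450 mA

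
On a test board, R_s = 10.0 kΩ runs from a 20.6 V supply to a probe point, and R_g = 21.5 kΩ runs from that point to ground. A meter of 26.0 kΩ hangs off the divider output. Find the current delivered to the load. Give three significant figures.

R_g‖R_L = 11.77 kΩ; V_out = 20.6 × 11.77/21.77 = 11.14 V.
I_L = V_out / R_L = 11.14 / 26.0 kΩ = 0.428 mA.

I_L ≈ 0.428 mA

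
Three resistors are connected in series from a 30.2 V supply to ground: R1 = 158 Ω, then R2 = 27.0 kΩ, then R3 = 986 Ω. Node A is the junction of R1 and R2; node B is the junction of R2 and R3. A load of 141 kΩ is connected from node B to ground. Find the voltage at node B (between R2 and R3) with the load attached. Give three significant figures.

V ≈ 1.05 V

At node B, R3 is in parallel with the load: R3‖R_L = 979.2 Ω.
Below node A the resistance is R2 + (R3‖R_L) = 27980 Ω, so V_A = 30.2 × 27980/28140 = 30.03 V.
Then V_B = V_A × (R3‖R_L)/(R2 + R3‖R_L) = 30.03 × 979.2/27980 = 1.05 V.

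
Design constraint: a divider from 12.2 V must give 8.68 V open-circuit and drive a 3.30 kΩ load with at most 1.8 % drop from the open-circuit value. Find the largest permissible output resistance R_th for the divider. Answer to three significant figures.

R_th ≤ 60.5 Ω

Loading drop = R_th/(R_th + R_L) ≤ 0.0180, so R_th ≤ R_L · ε/(1−ε) = 3.30 kΩ × 0.0180/0.9820 = 60.5 Ω.
(Any R1, R2 with R2/(R1+R2) = 0.711 and R1‖R2 ≤ 60.5 Ω will meet the spec.)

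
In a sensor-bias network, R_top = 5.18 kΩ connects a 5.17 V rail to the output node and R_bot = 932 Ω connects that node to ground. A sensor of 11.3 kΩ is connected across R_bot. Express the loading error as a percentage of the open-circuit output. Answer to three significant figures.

The divider's output (Thévenin) resistance is R_top‖R_bot = 789.9 Ω.
Fractional drop under load = R_th/(R_th + R_L) = 789.9 / (789.9 + 11300) = 0.06533.
So the output falls by 6.53 %.

6.53 %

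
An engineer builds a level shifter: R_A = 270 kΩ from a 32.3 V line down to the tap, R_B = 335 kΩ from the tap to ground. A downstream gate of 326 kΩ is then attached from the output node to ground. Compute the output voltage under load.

The load sits in parallel with R_B: R_B‖R_L = (335 × 326) / (335 + 326) = 165.2 kΩ.
V_out = 32.3 × 165.2 / (270 + 165.2) = 32.3 × 165.2/435.2 = 12.3 V.
(Unloaded it would have been 17.9 V.)

V_out ≈ 12.3 V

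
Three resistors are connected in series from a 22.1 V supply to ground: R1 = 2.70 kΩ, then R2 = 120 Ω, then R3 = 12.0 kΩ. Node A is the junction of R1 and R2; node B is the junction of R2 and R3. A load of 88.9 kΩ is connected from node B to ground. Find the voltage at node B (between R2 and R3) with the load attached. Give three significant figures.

V ≈ 17.4 V

At node B, R3 is in parallel with the load: R3‖R_L = 10570 Ω.
Below node A the resistance is R2 + (R3‖R_L) = 10690 Ω, so V_A = 22.1 × 10690/13390 = 17.64 V.
Then V_B = V_A × (R3‖R_L)/(R2 + R3‖R_L) = 17.64 × 10570/10690 = 17.4 V.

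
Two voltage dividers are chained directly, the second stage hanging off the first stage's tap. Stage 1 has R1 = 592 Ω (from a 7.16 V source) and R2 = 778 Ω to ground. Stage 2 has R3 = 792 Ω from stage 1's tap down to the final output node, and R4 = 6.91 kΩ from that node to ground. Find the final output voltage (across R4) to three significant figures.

V_out ≈ 3.50 V

Stage 2 presents R3+R4 = 7702 Ω as a load on stage 1's tap.
Stage 1's lower leg becomes R2‖(R3+R4) = 706.6 Ω, so V_mid = 7.16 × 706.6/1299 = 3.896 V.
Stage 2 is itself unloaded: V_out = V_mid × R4/(R3+R4) = 3.896 × 6910/7702 = 3.50 V.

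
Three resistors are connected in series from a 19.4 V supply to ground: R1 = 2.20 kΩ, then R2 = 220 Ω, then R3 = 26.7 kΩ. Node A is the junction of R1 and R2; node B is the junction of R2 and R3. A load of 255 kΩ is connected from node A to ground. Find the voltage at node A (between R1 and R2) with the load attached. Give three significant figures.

Below node A the series string R2+R3 = 26920 Ω sits in parallel with the 255000 Ω load: 24350 Ω.
V_A = 19.4 × 24350/(2200 + 24350) = 17.8 V.

V ≈ 17.8 V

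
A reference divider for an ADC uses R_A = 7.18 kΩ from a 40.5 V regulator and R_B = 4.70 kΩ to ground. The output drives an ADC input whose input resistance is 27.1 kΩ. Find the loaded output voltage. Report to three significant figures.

The load sits in parallel with R_B: R_B‖R_L = (4.70 × 27.1) / (4.70 + 27.1) = 4.005 kΩ.
V_out = 40.5 × 4.005 / (7.18 + 4.005) = 40.5 × 4.005/11.19 = 14.5 V.
(Unloaded it would have been 16.0 V.)

V_out ≈ 14.5 V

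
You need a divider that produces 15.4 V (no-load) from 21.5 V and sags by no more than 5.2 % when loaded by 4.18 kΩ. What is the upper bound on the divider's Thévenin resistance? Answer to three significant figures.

Loading drop = R_th/(R_th + R_L) ≤ 0.0520, so R_th ≤ R_L · ε/(1−ε) = 4.18 kΩ × 0.0520/0.9480 = 229 Ω.
(Any R1, R2 with R2/(R1+R2) = 0.716 and R1‖R2 ≤ 229 Ω will meet the spec.)

R_th ≤ 229 Ω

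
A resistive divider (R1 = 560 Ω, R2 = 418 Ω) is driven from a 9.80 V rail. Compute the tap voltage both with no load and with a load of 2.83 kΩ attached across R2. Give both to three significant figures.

Open-circuit: V = 9.80 × 418/(560 + 418) = 4.19 V.
With the load, R2 becomes R2‖R_L = 364.2 Ω, so V = 9.80 × 364.2/924.2 = 3.86 V.

Unloaded: 4.19 V; loaded: 3.86 V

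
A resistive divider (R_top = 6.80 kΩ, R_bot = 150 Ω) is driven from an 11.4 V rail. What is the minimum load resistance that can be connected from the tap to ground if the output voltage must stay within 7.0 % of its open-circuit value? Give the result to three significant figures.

Output resistance R_th = R_top‖R_bot = (6800 × 150)/6950 = 146.8 Ω.
The fractional drop is R_th/(R_th + R_L); requiring this ≤ 0.0700 gives R_L ≥ R_th(1/0.0700 − 1) = 146.8 × 13.29 = 1.95 kΩ.

R_L(min) ≈ 1.95 kΩ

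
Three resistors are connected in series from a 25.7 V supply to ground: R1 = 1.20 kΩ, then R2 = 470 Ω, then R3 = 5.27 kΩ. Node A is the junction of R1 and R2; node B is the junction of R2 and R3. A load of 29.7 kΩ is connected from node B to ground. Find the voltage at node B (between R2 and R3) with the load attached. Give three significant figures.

At node B, R3 is in parallel with the load: R3‖R_L = 4476 Ω.
Below node A the resistance is R2 + (R3‖R_L) = 4946 Ω, so V_A = 25.7 × 4946/6146 = 20.68 V.
Then V_B = V_A × (R3‖R_L)/(R2 + R3‖R_L) = 20.68 × 4476/4946 = 18.7 V.

V ≈ 18.7 V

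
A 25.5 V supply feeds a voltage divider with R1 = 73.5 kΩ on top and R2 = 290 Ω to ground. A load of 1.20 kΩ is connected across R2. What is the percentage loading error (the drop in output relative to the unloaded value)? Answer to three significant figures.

19.4 %

Unloaded V = 25.5 × 290/73790 = 0.1002 V.
Loaded: R2‖R_L = 233.6 Ω, giving V = 25.5 × 233.6/73730 = 0.08077 V.
Drop = (0.1002 − 0.08077) / 0.1002 = 19.4 %.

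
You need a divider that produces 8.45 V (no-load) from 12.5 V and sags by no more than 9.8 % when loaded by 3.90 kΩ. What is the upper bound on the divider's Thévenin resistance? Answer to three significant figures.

R_th ≤ 424 Ω

Loading drop = R_th/(R_th + R_L) ≤ 0.0980, so R_th ≤ R_L · ε/(1−ε) = 3.90 kΩ × 0.0980/0.9020 = 424 Ω.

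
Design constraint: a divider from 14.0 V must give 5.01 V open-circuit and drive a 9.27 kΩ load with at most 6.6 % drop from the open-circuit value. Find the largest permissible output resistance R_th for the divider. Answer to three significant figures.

Loading drop = R_th/(R_th + R_L) ≤ 0.0660, so R_th ≤ R_L · ε/(1−ε) = 9.27 kΩ × 0.0660/0.9340 = 655 Ω.

R_th ≤ 655 Ω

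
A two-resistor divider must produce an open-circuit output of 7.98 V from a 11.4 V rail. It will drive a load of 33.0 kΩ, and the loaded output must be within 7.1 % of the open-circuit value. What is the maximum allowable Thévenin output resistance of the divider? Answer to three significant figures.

Loading drop = R_th/(R_th + R_L) ≤ 0.0710, so R_th ≤ R_L · ε/(1−ε) = 33.0 kΩ × 0.0710/0.9290 = 2.52 kΩ.
(Any R1, R2 with R2/(R1+R2) = 0.700 and R1‖R2 ≤ 2.52 kΩ will meet the spec.)

R_th ≤ 2.52 kΩ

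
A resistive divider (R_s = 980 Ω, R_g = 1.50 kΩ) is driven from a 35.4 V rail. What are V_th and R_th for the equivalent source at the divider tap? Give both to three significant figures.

V_th = 21.4 V, R_th = 593 Ω

V_th is the open-circuit tap voltage: 35.4 × 1500/(980 + 1500) = 21.4 V.
With the supply zeroed, R_s and R_g appear in parallel from the tap: R_th = R_s‖R_g = (980 × 1500)/2480 = 593 Ω.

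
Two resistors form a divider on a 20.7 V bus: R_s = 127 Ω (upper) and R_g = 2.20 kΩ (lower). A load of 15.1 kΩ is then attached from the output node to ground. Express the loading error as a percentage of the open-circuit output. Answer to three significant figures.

0.789 %

The divider's output (Thévenin) resistance is R_s‖R_g = 120.1 Ω.
Fractional drop under load = R_th/(R_th + R_L) = 120.1 / (120.1 + 15100) = 0.007889.
So the output falls by 0.789 %.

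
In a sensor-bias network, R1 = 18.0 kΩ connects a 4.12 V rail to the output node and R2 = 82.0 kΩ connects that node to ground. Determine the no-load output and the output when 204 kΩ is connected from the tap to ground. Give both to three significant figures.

Unloaded: 3.38 V; loaded: 3.15 V

Open-circuit: V = 4.12 × 82.0/(18.0 + 82.0) = 3.38 V.
With the load, R2 becomes R2‖R_L = 58.49 kΩ, so V = 4.12 × 58.49/76.49 = 3.15 V.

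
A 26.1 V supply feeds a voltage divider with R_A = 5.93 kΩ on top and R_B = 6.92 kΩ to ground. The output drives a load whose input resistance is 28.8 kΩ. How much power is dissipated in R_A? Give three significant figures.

Total resistance from the source is R_A + (R_B‖R_L) = 11.51 kΩ, so I = 26.1/11.51 kΩ = 2.268 mA.
P = I²·R_A = (2.268 mA)² × 5.93 kΩ = 30.5 mW.

P ≈ 30.5 mW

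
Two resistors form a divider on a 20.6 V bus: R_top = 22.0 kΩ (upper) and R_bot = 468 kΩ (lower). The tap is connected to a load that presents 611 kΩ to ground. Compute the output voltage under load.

The load sits in parallel with R_bot: R_bot‖R_L = (468 × 611) / (468 + 611) = 265.0 kΩ.
V_out = 20.6 × 265.0 / (22.0 + 265.0) = 20.6 × 265.0/287.0 = 19.0 V.
(Unloaded it would have been 19.7 V.)

V_out ≈ 19.0 V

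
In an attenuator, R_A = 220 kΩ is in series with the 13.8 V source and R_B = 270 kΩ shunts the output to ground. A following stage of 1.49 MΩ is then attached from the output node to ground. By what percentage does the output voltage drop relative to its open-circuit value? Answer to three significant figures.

The divider's output (Thévenin) resistance is R_A‖R_B = 121.2 kΩ.
Fractional drop under load = R_th/(R_th + R_L) = 121.2 / (121.2 + 1490) = 0.07524.
So the output falls by 7.52 %.

7.52 %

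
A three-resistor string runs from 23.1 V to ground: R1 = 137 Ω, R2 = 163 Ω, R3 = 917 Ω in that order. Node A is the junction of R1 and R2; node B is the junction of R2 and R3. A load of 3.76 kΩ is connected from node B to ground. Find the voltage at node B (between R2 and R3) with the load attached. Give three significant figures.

V ≈ 16.4 V

At node B, R3 is in parallel with the load: R3‖R_L = 737.2 Ω.
Below node A the resistance is R2 + (R3‖R_L) = 900.2 Ω, so V_A = 23.1 × 900.2/1037 = 20.05 V.
Then V_B = V_A × (R3‖R_L)/(R2 + R3‖R_L) = 20.05 × 737.2/900.2 = 16.4 V.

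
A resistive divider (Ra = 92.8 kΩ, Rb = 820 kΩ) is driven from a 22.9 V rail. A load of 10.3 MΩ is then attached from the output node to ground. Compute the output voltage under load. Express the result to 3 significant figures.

V_out ≈ 20.4 V

The load sits in parallel with Rb: Rb‖R_L = (820 × 10300) / (820 + 10300) = 759.5 kΩ.
V_out = 22.9 × 759.5 / (92.8 + 759.5) = 22.9 × 759.5/852.3 = 20.4 V.
(Unloaded it would have been 20.6 V.)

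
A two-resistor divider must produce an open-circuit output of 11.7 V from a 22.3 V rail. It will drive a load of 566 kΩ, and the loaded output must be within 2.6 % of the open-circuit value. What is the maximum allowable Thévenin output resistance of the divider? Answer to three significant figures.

R_th ≤ 15.1 kΩ

Loading drop = R_th/(R_th + R_L) ≤ 0.0260, so R_th ≤ R_L · ε/(1−ε) = 566 kΩ × 0.0260/0.9740 = 15.1 kΩ.
(Any R1, R2 with R2/(R1+R2) = 0.525 and R1‖R2 ≤ 15.1 kΩ will meet the spec.)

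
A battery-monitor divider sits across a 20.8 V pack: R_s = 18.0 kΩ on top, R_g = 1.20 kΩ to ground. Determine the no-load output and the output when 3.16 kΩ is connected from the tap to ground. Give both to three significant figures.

Open-circuit: V = 20.8 × 1.20/(18.0 + 1.20) = 1.30 V.
With the load, R_g becomes R_g‖R_L = 0.8697 kΩ, so V = 20.8 × 0.8697/18.87 = 0.959 V.

Unloaded: 1.30 V; loaded: 0.959 V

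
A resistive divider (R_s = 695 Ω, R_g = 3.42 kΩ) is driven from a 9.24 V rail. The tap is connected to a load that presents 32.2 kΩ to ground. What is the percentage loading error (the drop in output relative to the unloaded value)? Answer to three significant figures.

The divider's output (Thévenin) resistance is R_s‖R_g = 577.6 Ω.
Fractional drop under load = R_th/(R_th + R_L) = 577.6 / (577.6 + 32200) = 0.01762.
So the output falls by 1.76 %.

1.76 %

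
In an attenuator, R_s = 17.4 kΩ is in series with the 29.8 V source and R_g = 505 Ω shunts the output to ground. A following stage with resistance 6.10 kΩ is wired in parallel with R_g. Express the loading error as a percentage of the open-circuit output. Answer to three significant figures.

7.45 %

The divider's output (Thévenin) resistance is R_s‖R_g = 490.8 Ω.
Fractional drop under load = R_th/(R_th + R_L) = 490.8 / (490.8 + 6100) = 0.07446.
So the output falls by 7.45 %.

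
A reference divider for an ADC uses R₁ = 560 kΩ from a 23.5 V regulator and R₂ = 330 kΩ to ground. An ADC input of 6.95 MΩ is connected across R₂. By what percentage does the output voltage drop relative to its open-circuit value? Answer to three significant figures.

2.90 %

The divider's output (Thévenin) resistance is R₁‖R₂ = 207.6 kΩ.
Fractional drop under load = R_th/(R_th + R_L) = 207.6 / (207.6 + 6950) = 0.02901.
So the output falls by 2.90 %.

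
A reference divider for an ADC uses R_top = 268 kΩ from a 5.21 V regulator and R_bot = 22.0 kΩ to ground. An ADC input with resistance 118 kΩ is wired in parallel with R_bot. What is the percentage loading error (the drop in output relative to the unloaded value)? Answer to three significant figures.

14.7 %

Unloaded V = 5.21 × 22.0/290.0 = 0.39524 V.
Loaded: R_bot‖R_L = 18.54 kΩ, giving V = 5.21 × 18.54/286.5 = 0.33715 V.
Drop = (0.39524 − 0.33715) / 0.39524 = 14.7 %.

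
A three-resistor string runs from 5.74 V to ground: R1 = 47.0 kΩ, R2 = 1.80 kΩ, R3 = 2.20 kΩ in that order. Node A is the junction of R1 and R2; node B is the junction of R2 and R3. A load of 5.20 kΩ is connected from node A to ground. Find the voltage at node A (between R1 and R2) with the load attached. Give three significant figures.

Below node A the series string R2+R3 = 4.000 kΩ sits in parallel with the 5.20 kΩ load: 2.261 kΩ.
V_A = 5.74 × 2.261/(47.0 + 2.261) = 0.263 V.

V ≈ 0.263 V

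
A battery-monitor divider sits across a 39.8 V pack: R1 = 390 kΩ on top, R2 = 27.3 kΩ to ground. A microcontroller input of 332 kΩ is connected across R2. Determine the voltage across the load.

The load sits in parallel with R2: R2‖R_L = (27.3 × 332) / (27.3 + 332) = 25.23 kΩ.
V_out = 39.8 × 25.23 / (390 + 25.23) = 39.8 × 25.23/415.2 = 2.42 V.

V_out ≈ 2.42 V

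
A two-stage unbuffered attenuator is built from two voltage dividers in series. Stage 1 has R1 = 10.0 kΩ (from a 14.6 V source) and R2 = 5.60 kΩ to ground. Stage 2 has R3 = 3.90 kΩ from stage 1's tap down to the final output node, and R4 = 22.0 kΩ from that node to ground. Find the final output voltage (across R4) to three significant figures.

Stage 2 presents R3+R4 = 25.90 kΩ as a load on stage 1's tap.
Stage 1's lower leg becomes R2‖(R3+R4) = 4.604 kΩ, so V_mid = 14.6 × 4.604/14.60 = 4.603 V.
Stage 2 is itself unloaded: V_out = V_mid × R4/(R3+R4) = 4.603 × 22.0/25.90 = 3.91 V.

V_out ≈ 3.91 V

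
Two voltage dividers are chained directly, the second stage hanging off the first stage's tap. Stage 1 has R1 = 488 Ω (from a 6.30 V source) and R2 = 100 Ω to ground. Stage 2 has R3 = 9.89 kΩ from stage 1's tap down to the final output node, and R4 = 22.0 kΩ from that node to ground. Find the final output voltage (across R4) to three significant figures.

Stage 2 presents R3+R4 = 31890 Ω as a load on stage 1's tap.
Stage 1's lower leg becomes R2‖(R3+R4) = 99.69 Ω, so V_mid = 6.30 × 99.69/587.7 = 1.069 V.
Stage 2 is itself unloaded: V_out = V_mid × R4/(R3+R4) = 1.069 × 22000/31890 = 0.737 V.

V_out ≈ 0.737 V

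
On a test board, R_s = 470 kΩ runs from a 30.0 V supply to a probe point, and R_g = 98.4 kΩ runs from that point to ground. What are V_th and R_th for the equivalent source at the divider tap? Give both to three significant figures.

V_th = 5.19 V, R_th = 81.4 kΩ

V_th is the open-circuit tap voltage: 30.0 × 98.4/(470 + 98.4) = 5.19 V.
With the supply zeroed, R_s and R_g appear in parallel from the tap: R_th = R_s‖R_g = (470 × 98.4)/568.4 = 81.4 kΩ.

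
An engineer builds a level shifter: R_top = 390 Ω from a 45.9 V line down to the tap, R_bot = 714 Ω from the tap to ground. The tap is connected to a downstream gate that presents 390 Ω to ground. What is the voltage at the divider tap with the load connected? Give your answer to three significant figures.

V_out ≈ 18.0 V

The load sits in parallel with R_bot: R_bot‖R_L = (714 × 390) / (714 + 390) = 252.2 Ω.
V_out = 45.9 × 252.2 / (390 + 252.2) = 45.9 × 252.2/642.2 = 18.0 V.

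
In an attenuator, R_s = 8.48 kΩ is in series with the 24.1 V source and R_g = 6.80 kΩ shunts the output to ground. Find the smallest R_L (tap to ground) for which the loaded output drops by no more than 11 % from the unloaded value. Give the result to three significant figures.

R_L(min) ≈ 30.5 kΩ

Output resistance R_th = R_s‖R_g = (8.48 × 6.80)/15.28 = 3.774 kΩ.
The fractional drop is R_th/(R_th + R_L); requiring this ≤ 0.110 gives R_L ≥ R_th(1/0.110 − 1) = 3.774 × 8.091 = 30.5 kΩ.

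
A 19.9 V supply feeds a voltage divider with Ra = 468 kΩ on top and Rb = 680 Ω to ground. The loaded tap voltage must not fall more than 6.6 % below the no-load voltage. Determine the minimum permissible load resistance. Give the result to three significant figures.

Output resistance R_th = Ra‖Rb = (468000 × 680)/468700 = 679.0 Ω.
The fractional drop is R_th/(R_th + R_L); requiring this ≤ 0.0660 gives R_L ≥ R_th(1/0.0660 − 1) = 679.0 × 14.15 = 9.61 kΩ.

R_L(min) ≈ 9.61 kΩ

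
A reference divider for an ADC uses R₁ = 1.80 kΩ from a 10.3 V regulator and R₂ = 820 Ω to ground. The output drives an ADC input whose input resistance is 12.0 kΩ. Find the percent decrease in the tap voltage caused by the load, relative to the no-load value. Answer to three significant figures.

The divider's output (Thévenin) resistance is R₁‖R₂ = 563.4 Ω.
Fractional drop under load = R_th/(R_th + R_L) = 563.4 / (563.4 + 12000) = 0.04484.
So the output falls by 4.48 %.

4.48 %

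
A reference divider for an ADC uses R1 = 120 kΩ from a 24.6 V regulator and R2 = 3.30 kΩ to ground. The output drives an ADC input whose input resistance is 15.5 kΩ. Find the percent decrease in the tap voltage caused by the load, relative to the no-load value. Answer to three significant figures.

17.2 %

The divider's output (Thévenin) resistance is R1‖R2 = 3.212 kΩ.
Fractional drop under load = R_th/(R_th + R_L) = 3.212 / (3.212 + 15.5) = 0.1716.
So the output falls by 17.2 %.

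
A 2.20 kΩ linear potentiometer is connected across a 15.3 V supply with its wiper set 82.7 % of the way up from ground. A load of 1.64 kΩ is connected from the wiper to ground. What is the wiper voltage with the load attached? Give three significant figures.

The wiper splits the pot into (1−α)R = 380.6 Ω above and αR = 1819 Ω below.
Lower section ‖ load = 862.5 Ω.
V_wiper = 15.3 × 862.5/(380.6 + 862.5) = 10.6 V.

V ≈ 10.6 V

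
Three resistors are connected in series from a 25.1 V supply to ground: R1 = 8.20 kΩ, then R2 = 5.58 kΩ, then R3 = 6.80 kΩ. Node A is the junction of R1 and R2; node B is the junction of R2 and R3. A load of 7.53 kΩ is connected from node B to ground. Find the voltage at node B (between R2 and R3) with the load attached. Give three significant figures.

V ≈ 5.17 V

At node B, R3 is in parallel with the load: R3‖R_L = 3.573 kΩ.
Below node A the resistance is R2 + (R3‖R_L) = 9.153 kΩ, so V_A = 25.1 × 9.153/17.35 = 13.24 V.
Then V_B = V_A × (R3‖R_L)/(R2 + R3‖R_L) = 13.24 × 3.573/9.153 = 5.17 V.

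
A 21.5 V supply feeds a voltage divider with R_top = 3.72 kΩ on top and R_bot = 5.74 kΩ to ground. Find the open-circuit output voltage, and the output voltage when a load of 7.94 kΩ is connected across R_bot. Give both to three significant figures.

Open-circuit: V = 21.5 × 5.74/(3.72 + 5.74) = 13.0 V.
With the load, R_bot becomes R_bot‖R_L = 3.332 kΩ, so V = 21.5 × 3.332/7.052 = 10.2 V.

Unloaded: 13.0 V; loaded: 10.2 V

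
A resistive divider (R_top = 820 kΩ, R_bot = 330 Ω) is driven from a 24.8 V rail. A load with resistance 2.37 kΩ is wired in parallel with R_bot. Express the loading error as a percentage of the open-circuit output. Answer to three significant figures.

The divider's output (Thévenin) resistance is R_top‖R_bot = 329.9 Ω.
Fractional drop under load = R_th/(R_th + R_L) = 329.9 / (329.9 + 2370) = 0.1222.
So the output falls by 12.2 %.

12.2 %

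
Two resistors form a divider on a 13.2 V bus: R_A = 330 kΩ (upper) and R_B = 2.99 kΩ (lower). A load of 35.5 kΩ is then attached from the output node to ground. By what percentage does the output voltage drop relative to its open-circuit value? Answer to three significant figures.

7.70 %

The divider's output (Thévenin) resistance is R_A‖R_B = 2.963 kΩ.
Fractional drop under load = R_th/(R_th + R_L) = 2.963 / (2.963 + 35.5) = 0.07704.
So the output falls by 7.70 %.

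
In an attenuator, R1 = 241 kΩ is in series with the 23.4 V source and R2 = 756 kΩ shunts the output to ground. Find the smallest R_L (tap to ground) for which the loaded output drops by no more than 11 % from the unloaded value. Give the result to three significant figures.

Output resistance R_th = R1‖R2 = (241 × 756)/997.0 = 182.7 kΩ.
The fractional drop is R_th/(R_th + R_L); requiring this ≤ 0.110 gives R_L ≥ R_th(1/0.110 − 1) = 182.7 × 8.091 = 1.48 MΩ.

R_L(min) ≈ 1.48 MΩ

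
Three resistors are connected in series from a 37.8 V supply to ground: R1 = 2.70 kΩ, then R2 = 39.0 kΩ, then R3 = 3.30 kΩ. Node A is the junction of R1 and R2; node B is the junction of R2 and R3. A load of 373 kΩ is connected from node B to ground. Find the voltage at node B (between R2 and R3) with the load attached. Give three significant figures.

At node B, R3 is in parallel with the load: R3‖R_L = 3.271 kΩ.
Below node A the resistance is R2 + (R3‖R_L) = 42.27 kΩ, so V_A = 37.8 × 42.27/44.97 = 35.53 V.
Then V_B = V_A × (R3‖R_L)/(R2 + R3‖R_L) = 35.53 × 3.271/42.27 = 2.75 V.

V ≈ 2.75 V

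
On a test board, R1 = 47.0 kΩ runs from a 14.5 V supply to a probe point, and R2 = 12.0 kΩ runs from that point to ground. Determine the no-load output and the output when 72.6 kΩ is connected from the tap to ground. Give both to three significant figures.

Open-circuit: V = 14.5 × 12.0/(47.0 + 12.0) = 2.95 V.
With the load, R2 becomes R2‖R_L = 10.30 kΩ, so V = 14.5 × 10.30/57.30 = 2.61 V.

Unloaded: 2.95 V; loaded: 2.61 V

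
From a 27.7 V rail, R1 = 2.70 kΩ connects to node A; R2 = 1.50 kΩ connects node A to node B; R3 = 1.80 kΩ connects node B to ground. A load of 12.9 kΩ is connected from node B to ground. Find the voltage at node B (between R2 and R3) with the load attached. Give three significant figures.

V ≈ 7.57 V

At node B, R3 is in parallel with the load: R3‖R_L = 1.580 kΩ.
Below node A the resistance is R2 + (R3‖R_L) = 3.080 kΩ, so V_A = 27.7 × 3.080/5.780 = 14.76 V.
Then V_B = V_A × (R3‖R_L)/(R2 + R3‖R_L) = 14.76 × 1.580/3.080 = 7.57 V.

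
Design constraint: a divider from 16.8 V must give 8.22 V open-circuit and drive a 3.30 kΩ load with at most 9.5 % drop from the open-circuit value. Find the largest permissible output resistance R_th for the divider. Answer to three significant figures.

R_th ≤ 346 Ω

Loading drop = R_th/(R_th + R_L) ≤ 0.0950, so R_th ≤ R_L · ε/(1−ε) = 3.30 kΩ × 0.0950/0.9050 = 346 Ω.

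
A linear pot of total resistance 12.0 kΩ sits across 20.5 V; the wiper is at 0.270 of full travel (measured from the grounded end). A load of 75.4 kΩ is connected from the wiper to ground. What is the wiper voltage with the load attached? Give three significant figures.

The wiper splits the pot into (1−α)R = 8.760 kΩ above and αR = 3.240 kΩ below.
Lower section ‖ load = 3.107 kΩ.
V_wiper = 20.5 × 3.107/(8.760 + 3.107) = 5.37 V.

V ≈ 5.37 V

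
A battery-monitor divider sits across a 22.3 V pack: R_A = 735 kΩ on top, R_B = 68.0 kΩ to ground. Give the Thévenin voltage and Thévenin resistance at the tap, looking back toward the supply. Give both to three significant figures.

V_th = 1.89 V, R_th = 62.2 kΩ

V_th is the open-circuit tap voltage: 22.3 × 68.0/(735 + 68.0) = 1.89 V.
With the supply zeroed, R_A and R_B appear in parallel from the tap: R_th = R_A‖R_B = (735 × 68.0)/803.0 = 62.2 kΩ.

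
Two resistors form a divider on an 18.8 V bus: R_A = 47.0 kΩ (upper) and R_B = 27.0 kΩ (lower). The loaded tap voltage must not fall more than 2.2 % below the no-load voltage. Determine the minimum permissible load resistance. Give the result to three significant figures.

Output resistance R_th = R_A‖R_B = (47.0 × 27.0)/74.00 = 17.15 kΩ.
The fractional drop is R_th/(R_th + R_L); requiring this ≤ 0.0220 gives R_L ≥ R_th(1/0.0220 − 1) = 17.15 × 44.45 = 762 kΩ.

R_L(min) ≈ 762 kΩ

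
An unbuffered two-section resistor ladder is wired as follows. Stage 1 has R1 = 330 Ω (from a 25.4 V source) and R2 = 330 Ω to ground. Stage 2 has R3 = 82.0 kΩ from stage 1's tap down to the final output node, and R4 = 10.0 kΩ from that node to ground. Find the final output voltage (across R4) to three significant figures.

Stage 2 presents R3+R4 = 92000 Ω as a load on stage 1's tap.
Stage 1's lower leg becomes R2‖(R3+R4) = 328.8 Ω, so V_mid = 25.4 × 328.8/658.8 = 12.68 V.
Stage 2 is itself unloaded: V_out = V_mid × R4/(R3+R4) = 12.68 × 10000/92000 = 1.38 V.

V_out ≈ 1.38 V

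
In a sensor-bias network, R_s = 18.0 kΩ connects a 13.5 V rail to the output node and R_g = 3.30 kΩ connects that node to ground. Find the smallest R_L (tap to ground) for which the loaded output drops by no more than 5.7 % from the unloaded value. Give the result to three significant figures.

R_L(min) ≈ 46.1 kΩ

Output resistance R_th = R_s‖R_g = (18.0 × 3.30)/21.30 = 2.789 kΩ.
The fractional drop is R_th/(R_th + R_L); requiring this ≤ 0.0570 gives R_L ≥ R_th(1/0.0570 − 1) = 2.789 × 16.54 = 46.1 kΩ.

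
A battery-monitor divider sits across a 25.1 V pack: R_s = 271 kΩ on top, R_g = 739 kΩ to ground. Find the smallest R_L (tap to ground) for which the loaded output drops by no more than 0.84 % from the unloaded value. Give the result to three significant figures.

R_L(min) ≈ 23.4 MΩ

Output resistance R_th = R_s‖R_g = (271 × 739)/1010 = 198.3 kΩ.
The fractional drop is R_th/(R_th + R_L); requiring this ≤ 0.00840 gives R_L ≥ R_th(1/0.00840 − 1) = 198.3 × 118.0 = 23.4 MΩ.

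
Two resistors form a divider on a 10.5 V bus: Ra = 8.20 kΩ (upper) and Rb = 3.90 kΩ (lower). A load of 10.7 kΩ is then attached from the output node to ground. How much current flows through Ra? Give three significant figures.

Rb‖R_L = 2.858 kΩ, so the source sees Ra + Rb‖R_L = 11.06 kΩ.
I = 10.5 V / 11.06 kΩ = 0.950 mA.

I ≈ 0.950 mA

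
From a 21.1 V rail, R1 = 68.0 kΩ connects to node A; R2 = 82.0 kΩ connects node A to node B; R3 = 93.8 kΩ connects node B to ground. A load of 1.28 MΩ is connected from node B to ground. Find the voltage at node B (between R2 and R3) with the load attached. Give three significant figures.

At node B, R3 is in parallel with the load: R3‖R_L = 87.40 kΩ.
Below node A the resistance is R2 + (R3‖R_L) = 169.4 kΩ, so V_A = 21.1 × 169.4/237.4 = 15.06 V.
Then V_B = V_A × (R3‖R_L)/(R2 + R3‖R_L) = 15.06 × 87.40/169.4 = 7.77 V.

V ≈ 7.77 V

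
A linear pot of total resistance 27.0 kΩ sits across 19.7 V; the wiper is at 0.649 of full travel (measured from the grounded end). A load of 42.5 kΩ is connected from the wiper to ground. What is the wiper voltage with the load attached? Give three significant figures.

V ≈ 11.2 V

The wiper splits the pot into (1−α)R = 9.477 kΩ above and αR = 17.52 kΩ below.
Lower section ‖ load = 12.41 kΩ.
V_wiper = 19.7 × 12.41/(9.477 + 12.41) = 11.2 V.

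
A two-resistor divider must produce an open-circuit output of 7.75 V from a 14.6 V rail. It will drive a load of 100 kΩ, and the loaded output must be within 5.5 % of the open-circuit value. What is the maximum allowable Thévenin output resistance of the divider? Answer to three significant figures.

R_th ≤ 5.82 kΩ

Loading drop = R_th/(R_th + R_L) ≤ 0.0550, so R_th ≤ R_L · ε/(1−ε) = 100 kΩ × 0.0550/0.9450 = 5.82 kΩ.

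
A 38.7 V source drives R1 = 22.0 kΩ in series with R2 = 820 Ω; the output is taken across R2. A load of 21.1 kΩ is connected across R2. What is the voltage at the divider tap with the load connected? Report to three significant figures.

V_out ≈ 1.34 V

The load sits in parallel with R2: R2‖R_L = (820 × 21100) / (820 + 21100) = 789.3 Ω.
V_out = 38.7 × 789.3 / (22000 + 789.3) = 38.7 × 789.3/22790 = 1.34 V.
(Unloaded it would have been 1.39 V.)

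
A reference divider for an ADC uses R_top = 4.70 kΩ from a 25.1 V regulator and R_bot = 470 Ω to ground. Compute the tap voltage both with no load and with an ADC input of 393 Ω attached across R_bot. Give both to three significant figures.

Open-circuit: V = 25.1 × 470/(4700 + 470) = 2.28 V.
With the load, R_bot becomes R_bot‖R_L = 214.0 Ω, so V = 25.1 × 214.0/4914 = 1.09 V.

Unloaded: 2.28 V; loaded: 1.09 V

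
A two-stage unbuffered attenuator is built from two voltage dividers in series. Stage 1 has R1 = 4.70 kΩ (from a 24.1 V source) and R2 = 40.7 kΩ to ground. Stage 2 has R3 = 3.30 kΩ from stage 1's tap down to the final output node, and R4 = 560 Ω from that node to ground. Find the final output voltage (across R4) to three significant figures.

V_out ≈ 1.50 V

Stage 2 presents R3+R4 = 3860 Ω as a load on stage 1's tap.
Stage 1's lower leg becomes R2‖(R3+R4) = 3526 Ω, so V_mid = 24.1 × 3526/8226 = 10.33 V.
Stage 2 is itself unloaded: V_out = V_mid × R4/(R3+R4) = 10.33 × 560/3860 = 1.50 V.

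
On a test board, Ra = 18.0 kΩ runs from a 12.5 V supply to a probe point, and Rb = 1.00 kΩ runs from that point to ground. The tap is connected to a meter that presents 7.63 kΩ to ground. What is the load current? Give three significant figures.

I_L ≈ 0.0767 mA

Rb‖R_L = 0.8841 kΩ; V_out = 12.5 × 0.8841/18.88 = 0.5852 V.
I_L = V_out / R_L = 0.5852 / 7.63 kΩ = 0.0767 mA.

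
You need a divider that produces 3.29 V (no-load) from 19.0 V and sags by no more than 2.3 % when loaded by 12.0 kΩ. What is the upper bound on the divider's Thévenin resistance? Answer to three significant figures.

Loading drop = R_th/(R_th + R_L) ≤ 0.0230, so R_th ≤ R_L · ε/(1−ε) = 12.0 kΩ × 0.0230/0.9770 = 282 Ω.
(Any R1, R2 with R2/(R1+R2) = 0.173 and R1‖R2 ≤ 282 Ω will meet the spec.)

R_th ≤ 282 Ω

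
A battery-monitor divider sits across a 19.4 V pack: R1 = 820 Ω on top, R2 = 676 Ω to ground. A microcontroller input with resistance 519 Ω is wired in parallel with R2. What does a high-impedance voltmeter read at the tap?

V_out ≈ 5.11 V

The load sits in parallel with R2: R2‖R_L = (676 × 519) / (676 + 519) = 293.6 Ω.
V_out = 19.4 × 293.6 / (820 + 293.6) = 19.4 × 293.6/1114 = 5.11 V.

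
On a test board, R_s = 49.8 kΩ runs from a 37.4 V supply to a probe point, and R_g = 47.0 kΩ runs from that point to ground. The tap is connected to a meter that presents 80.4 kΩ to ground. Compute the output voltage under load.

The load sits in parallel with R_g: R_g‖R_L = (47.0 × 80.4) / (47.0 + 80.4) = 29.66 kΩ.
V_out = 37.4 × 29.66 / (49.8 + 29.66) = 37.4 × 29.66/79.46 = 14.0 V.
(Unloaded it would have been 18.2 V.)

V_out ≈ 14.0 V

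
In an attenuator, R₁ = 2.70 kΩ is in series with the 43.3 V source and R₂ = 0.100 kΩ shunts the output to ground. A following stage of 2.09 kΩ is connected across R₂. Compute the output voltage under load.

V_out ≈ 1.48 V

The load sits in parallel with R₂: R₂‖R_L = (100 × 2090) / (100 + 2090) = 95.43 Ω.
V_out = 43.3 × 95.43 / (2700 + 95.43) = 43.3 × 95.43/2795 = 1.48 V.
(Unloaded it would have been 1.55 V.)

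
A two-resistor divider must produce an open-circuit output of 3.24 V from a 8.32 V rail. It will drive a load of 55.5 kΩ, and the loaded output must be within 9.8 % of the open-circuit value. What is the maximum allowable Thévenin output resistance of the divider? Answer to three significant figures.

R_th ≤ 6.03 kΩ

Loading drop = R_th/(R_th + R_L) ≤ 0.0980, so R_th ≤ R_L · ε/(1−ε) = 55.5 kΩ × 0.0980/0.9020 = 6.03 kΩ.
(Any R1, R2 with R2/(R1+R2) = 0.389 and R1‖R2 ≤ 6.03 kΩ will meet the spec.)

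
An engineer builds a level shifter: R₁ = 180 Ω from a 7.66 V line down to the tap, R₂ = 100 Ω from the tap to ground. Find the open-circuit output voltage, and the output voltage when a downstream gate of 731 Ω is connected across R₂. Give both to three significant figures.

Open-circuit: V = 7.66 × 100/(180 + 100) = 2.74 V.
With the load, R₂ becomes R₂‖R_L = 87.97 Ω, so V = 7.66 × 87.97/268.0 = 2.51 V.

Unloaded: 2.74 V; loaded: 2.51 V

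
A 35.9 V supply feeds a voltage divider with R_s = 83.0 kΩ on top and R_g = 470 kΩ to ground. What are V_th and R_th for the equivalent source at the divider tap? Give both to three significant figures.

V_th = 30.5 V, R_th = 70.5 kΩ

V_th is the open-circuit tap voltage: 35.9 × 470/(83.0 + 470) = 30.5 V.
With the supply zeroed, R_s and R_g appear in parallel from the tap: R_th = R_s‖R_g = (83.0 × 470)/553.0 = 70.5 kΩ.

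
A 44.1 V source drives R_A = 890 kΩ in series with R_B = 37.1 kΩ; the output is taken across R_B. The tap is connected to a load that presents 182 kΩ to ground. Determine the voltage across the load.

The load sits in parallel with R_B: R_B‖R_L = (37.1 × 182) / (37.1 + 182) = 30.82 kΩ.
V_out = 44.1 × 30.82 / (890 + 30.82) = 44.1 × 30.82/920.8 = 1.48 V.

V_out ≈ 1.48 V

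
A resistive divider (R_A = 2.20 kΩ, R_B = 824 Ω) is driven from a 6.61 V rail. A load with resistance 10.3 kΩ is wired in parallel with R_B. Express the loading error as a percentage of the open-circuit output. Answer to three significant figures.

The divider's output (Thévenin) resistance is R_A‖R_B = 599.5 Ω.
Fractional drop under load = R_th/(R_th + R_L) = 599.5 / (599.5 + 10300) = 0.05500.
So the output falls by 5.50 %.

5.50 %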